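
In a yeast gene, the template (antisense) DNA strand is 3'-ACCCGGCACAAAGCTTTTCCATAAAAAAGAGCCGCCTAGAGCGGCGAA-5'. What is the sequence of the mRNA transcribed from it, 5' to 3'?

5'-UGGGCCGUGUUUCGAAAAGGUAUUUUUUCUCGGCGGAUCUCGCCGCUU-3'

Reading the template 3'→5' as shown, RNA polymerase pairs each base (A→U, T→A, G↔C) to build mRNA 5'→3' directly.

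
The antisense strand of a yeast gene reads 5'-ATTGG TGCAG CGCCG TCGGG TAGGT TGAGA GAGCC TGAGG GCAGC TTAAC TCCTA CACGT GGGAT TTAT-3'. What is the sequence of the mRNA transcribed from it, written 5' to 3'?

5'-AUAAAUCCCACGUGUAGGAGUUAAGCUGCCCUCAGGCUCUCUCAACCUACCCGACGGCGCUGCACCAAU-3'

The mRNA has the sequence of the coding strand (reverse complement of the template) with T→U. Reverse complement of ATTGGTGCAGCGCCGTCGGGTAGGTTGAGAGAGCCTGAGGGCAGCTTAACTCCTACACGTGGGATTTAT is ATAAATCCCACGTGTAGGAGTTAAGCTGCCCTCAGGCTCTCTCAACCTACCCGACGGCGCTGCACCAAT; then T→U.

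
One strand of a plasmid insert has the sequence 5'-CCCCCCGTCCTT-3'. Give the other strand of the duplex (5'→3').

The complement of CCCCCCGTCCTT is GGGGGGCAGGAA (A↔T, G↔C). DNA strands are antiparallel, so the complementary strand runs 3'→5'; reversing gives the 5'→3' form.

5'-AAGGACGGGGGG-3'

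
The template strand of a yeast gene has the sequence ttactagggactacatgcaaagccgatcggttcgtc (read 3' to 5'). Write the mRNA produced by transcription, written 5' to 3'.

Reading the template 3'→5' as shown, RNA polymerase pairs each base (A→U, T→A, G↔C) to build mRNA 5'→3' directly.

5'-AAUGAUCCCUGAUGUACGUUUCGGCUAGCCAAGCAG-3'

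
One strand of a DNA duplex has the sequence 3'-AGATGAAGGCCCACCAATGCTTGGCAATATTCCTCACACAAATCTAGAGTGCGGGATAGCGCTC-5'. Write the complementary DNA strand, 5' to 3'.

The strand is given 3'→5', so its complement runs 5'→3' in the same left-to-right order: pair each base A↔T, G↔C.

5'-TCTACTTCCGGGTGGTTACGAACCGTTATAAGGAGTGTGTTTAGATCTCACGCCCTATCGCGAG-3'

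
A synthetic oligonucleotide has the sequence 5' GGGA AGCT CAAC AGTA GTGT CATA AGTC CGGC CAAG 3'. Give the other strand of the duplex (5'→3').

5′-CTTGGCCGGACTTATGACACTACTGTTGAGCTTCCC-3′

The complement of GGGAAGCTCAACAGTAGTGTCATAAGTCCGGCCAAG is CCCTTCGAGTTGTCATCACAGTATTCAGGCCGGTTC (A↔T, G↔C). DNA strands are antiparallel, so the complementary strand runs 3'→5'; reversing gives the 5'→3' form.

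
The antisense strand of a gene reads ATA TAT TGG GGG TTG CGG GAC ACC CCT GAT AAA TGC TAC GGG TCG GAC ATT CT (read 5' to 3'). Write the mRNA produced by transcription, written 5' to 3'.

5'-AGAAUGUCCGACCCGUAGCAUUUAUCAGGGGUGUCCCGCAACCCCCAAUAUAU-3'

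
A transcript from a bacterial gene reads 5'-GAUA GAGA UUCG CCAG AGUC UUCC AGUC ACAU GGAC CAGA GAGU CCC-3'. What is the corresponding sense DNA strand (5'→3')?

5'-GATAGAGATTCGCCAGAGTCTTCCAGTCACATGGACCAGAGAGTCCC-3'

The coding DNA strand has the same 5'→3' sequence as the mRNA with U replaced by T.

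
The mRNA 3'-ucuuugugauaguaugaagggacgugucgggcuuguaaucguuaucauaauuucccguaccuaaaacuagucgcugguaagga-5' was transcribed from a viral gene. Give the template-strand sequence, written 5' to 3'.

5'-AGAAACACTATCATACTTCCCTGCACAGCCCGAACATTAGCAATAGTATTAAAGGGCATGGATTTTGATCAGCGACCATTCCT-3'

Written 5'→3' the mRNA is AGGAAUGGUCGCUGAUCAAAAUCCAUGCCCUUUAAUACUAUUGCUAAUGUUCGGGCUGUGCAGGGAAGUAUGAUAGUGUUUCU, so the coding DNA strand is AGGAATGGTCGCTGATCAAAATCCATGCCCTTTAATACTATTGCTAATGTTCGGGCTGTGCAGGGAAGTATGATAGTGTTTCT. The template is its reverse complement.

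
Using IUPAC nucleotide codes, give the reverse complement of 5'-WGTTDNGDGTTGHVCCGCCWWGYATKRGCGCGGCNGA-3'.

5'-TCNGCCGCGCYMATRCWWGGCGGBDCAACHCNHAACW-3'

Standard pairs A↔T, G↔C; ambiguity codes pair R↔Y, K↔M, W↔W, D↔H, V↔B, N↔N. Complement (WCAAHNCHCAACDBGGCGGWWCRTAMYCGCGCCGNCT), then reverse for 5'→3'.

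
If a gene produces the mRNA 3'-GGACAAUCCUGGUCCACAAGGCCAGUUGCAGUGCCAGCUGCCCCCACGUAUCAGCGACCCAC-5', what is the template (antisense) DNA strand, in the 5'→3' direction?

Written 5'→3' the mRNA is CACCCAGCGACUAUGCACCCCCGUCGACCGUGACGUUGACCGGAACACCUGGUCCUAACAGG, so the coding DNA strand is CACCCAGCGACTATGCACCCCCGTCGACCGTGACGTTGACCGGAACACCTGGTCCTAACAGG. The template is its reverse complement.

5'-CCTGTTAGGACCAGGTGTTCCGGTCAACGTCACGGTCGACGGGGGTGCATAGTCGCTGGGTG-3'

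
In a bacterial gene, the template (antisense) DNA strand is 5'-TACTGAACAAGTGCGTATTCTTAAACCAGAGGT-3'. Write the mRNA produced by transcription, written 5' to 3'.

5'-ACCUCUGGUUUAAGAAUACGCACUUGUUCAGUA-3'

RNA polymerase reads the template 3'→5' and synthesizes mRNA 5'→3' by base-pairing (A→U, T→A, G↔C). The complement of the template is ATGACTTGTTCACGCATAAGAATTTGGTCTCCA; antiparallel, so 5'→3' the coding strand is ACCTCTGGTTTAAGAATACGCACTTGTTCAGTA. Replace T with U for the mRNA.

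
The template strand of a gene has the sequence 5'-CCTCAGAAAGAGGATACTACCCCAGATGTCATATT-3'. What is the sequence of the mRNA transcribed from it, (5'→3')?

5'-AAUAUGACAUCUGGGGUAGUAUCCUCUUUCUGAGG-3'

RNA polymerase reads the template 3'→5' and synthesizes mRNA 5'→3' by base-pairing (A→U, T→A, G↔C). The complement of the template is GGAGTCTTTCTCCTATGATGGGGTCTACAGTATAA; antiparallel, so 5'→3' the coding strand is AATATGACATCTGGGGTAGTATCCTCTTTCTGAGG. Replace T with U for the mRNA.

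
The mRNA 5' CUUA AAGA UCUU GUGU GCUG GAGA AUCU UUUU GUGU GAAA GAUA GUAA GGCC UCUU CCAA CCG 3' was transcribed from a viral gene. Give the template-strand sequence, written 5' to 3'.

Replace U with T to get the coding DNA strand: CTTAAAGATCTTGTGTGCTGGAGAATCTTTTTGTGTGAAAGATAGTAAGGCCTCTTCCAACCG. The template strand is its reverse complement (complement GAATTTCTAGAACACACGACCTCTTAGAAAAACACACTTTCTATCATTCCGGAGAAGGTTGGC, then reverse).

5'-CGGTTGGAAGAGGCCTTACTATCTTTCACACAAAAAGATTCTCCAGCACACAAGATCTTTAAG-3'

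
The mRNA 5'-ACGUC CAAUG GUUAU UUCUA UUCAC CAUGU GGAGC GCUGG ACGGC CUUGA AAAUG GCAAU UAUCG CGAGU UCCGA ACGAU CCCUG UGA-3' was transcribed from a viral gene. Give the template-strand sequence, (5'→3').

5'-TCACAGGGATCGTTCGGAACTCGCGATAATTGCCATTTTCAAGGCCGTCCAGCGCTCCACATGGTGAATAGAAATAACCATTGGACGT-3'

Replace U with T to get the coding DNA strand: ACGTCCAATGGTTATTTCTATTCACCATGTGGAGCGCTGGACGGCCTTGAAAATGGCAATTATCGCGAGTTCCGAACGATCCCTGTGA. The template strand is its reverse complement (complement TGCAGGTTACCAATAAAGATAAGTGGTACACCTCGCGACCTGCCGGAACTTTTACCGTTAATAGCGCTCAAGGCTTGCTAGGGACACT, then reverse).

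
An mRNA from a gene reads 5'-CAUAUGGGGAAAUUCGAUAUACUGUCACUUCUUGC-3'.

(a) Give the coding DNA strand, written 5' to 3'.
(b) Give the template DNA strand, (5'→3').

(a) 5'-CATATGGGGAAATTCGATATACTGTCACTTCTTGC-3'
(b) 5′-GCAAGAAGTGACAGTATATCGAATTTCCCCATATG-3′

(a) The coding strand matches the mRNA with U→T.
(b) The template strand is the reverse complement of the coding strand.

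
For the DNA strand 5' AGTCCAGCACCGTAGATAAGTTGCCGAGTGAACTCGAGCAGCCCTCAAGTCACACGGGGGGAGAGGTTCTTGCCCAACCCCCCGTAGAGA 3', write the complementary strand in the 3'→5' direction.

Base-pairing A↔T, G↔C gives the complement. The complementary strand is antiparallel, so paired with a 5'→3' strand it runs 3'→5'.

3'-TCAGGTCGTGGCATCTATTCAACGGCTCACTTGAGCTCGTCGGGAGTTCAGTGTGCCCCCCTCTCCAAGAACGGGTTGGGGGGCATCTCT-5'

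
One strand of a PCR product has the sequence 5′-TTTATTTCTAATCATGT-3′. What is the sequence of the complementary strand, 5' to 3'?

5′-ACATGATTAGAAATAAA-3′

The complement of TTTATTTCTAATCATGT is AAATAAAGATTAGTACA (A↔T, G↔C). DNA strands are antiparallel, so the complementary strand runs 3'→5'; reversing gives the 5'→3' form.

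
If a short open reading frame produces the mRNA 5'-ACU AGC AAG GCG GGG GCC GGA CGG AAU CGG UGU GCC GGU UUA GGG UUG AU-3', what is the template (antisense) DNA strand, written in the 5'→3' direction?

Replace U with T to get the coding DNA strand: ACTAGCAAGGCGGGGGCCGGACGGAATCGGTGTGCCGGTTTAGGGTTGAT. The template strand is its reverse complement (complement TGATCGTTCCGCCCCCGGCCTGCCTTAGCCACACGGCCAAATCCCAACTA, then reverse).

5'-ATCAACCCTAAACCGGCACACCGATTCCGTCCGGCCCCCGCCTTGCTAGT-3'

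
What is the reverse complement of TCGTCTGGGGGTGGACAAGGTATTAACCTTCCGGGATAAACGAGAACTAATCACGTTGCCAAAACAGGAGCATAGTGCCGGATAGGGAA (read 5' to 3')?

5'-TTCCCTATCCGGCACTATGCTCCTGTTTTGGCAACGTGATTAGTTCTCGTTTATCCCGGAAGGTTAATACCTTGTCCACCCCCAGACGA-3'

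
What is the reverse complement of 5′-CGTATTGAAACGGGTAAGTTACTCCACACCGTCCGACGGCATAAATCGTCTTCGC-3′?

5'-GCGAAGACGATTTATGCCGTCGGACGGTGTGGAGTAACTTACCCGTTTCAATACG-3'

Complement each base (A↔T, G↔C): GCATAACTTTGCCCATTCAATGAGGTGTGGCAGGCTGCCGTATTTAGCAGAAGCG. Then reverse.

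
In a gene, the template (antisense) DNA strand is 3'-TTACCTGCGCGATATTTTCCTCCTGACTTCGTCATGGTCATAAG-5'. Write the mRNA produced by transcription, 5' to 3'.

Reading the template 3'→5' as shown, RNA polymerase pairs each base (A→U, T→A, G↔C) to build mRNA 5'→3' directly.

5'-AAUGGACGCGCUAUAAAAGGAGGACUGAAGCAGUACCAGUAUUC-3'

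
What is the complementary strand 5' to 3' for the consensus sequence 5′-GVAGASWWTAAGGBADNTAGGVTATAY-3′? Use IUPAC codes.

Standard pairs A↔T, G↔C; ambiguity codes pair Y↔R, W↔W, S↔S, B↔V, D↔H, N↔N. Complement (CBTCTSWWATTCCVTHNATCCBATATR), then reverse for 5'→3'.

5'-RTATABCCTANHTVCCTTAWWSTCTBC-3'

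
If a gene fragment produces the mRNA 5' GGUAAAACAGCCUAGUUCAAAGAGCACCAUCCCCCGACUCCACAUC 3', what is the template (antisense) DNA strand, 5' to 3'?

5'-GATGTGGAGTCGGGGGATGGTGCTCTTTGAACTAGGCTGTTTTACC-3'

Replace U with T to get the coding DNA strand: GGTAAAACAGCCTAGTTCAAAGAGCACCATCCCCCGACTCCACATC. The template strand is its reverse complement (complement CCATTTTGTCGGATCAAGTTTCTCGTGGTAGGGGGCTGAGGTGTAG, then reverse).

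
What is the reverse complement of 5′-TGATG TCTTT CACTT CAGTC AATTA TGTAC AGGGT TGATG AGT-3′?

5'-ACTCATCAACCCTGTACATAATTGACTGAAGTGAAAGACATCA-3'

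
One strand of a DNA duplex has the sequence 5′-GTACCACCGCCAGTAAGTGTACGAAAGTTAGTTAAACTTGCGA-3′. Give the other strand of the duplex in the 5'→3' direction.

5′-TCGCAAGTTTAACTAACTTTCGTACACTTACTGGCGGTGGTAC-3′

Pairing A↔T and G↔C gives CATGGTGGCGGTCATTCACATGCTTTCAATCAATTTGAACGCT, running 3'→5'. Reverse for the 5'→3' convention.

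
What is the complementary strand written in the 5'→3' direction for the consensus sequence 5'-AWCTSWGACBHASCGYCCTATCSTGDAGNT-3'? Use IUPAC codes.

Standard pairs A↔T, G↔C; ambiguity codes pair Y↔R, W↔W, S↔S, B↔V, D↔H, N↔N. Complement (TWGASWCTGVDTSGCRGGATAGSACHTCNA), then reverse for 5'→3'.

5′-ANCTHCASGATAGGRCGSTDVGTCWSAGWT-3′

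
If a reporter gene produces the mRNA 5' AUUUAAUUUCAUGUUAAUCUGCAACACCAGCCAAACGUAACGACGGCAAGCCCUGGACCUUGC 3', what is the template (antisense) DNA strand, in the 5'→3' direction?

Replace U with T to get the coding DNA strand: ATTTAATTTCATGTTAATCTGCAACACCAGCCAAACGTAACGACGGCAAGCCCTGGACCTTGC. The template strand is its reverse complement (complement TAAATTAAAGTACAATTAGACGTTGTGGTCGGTTTGCATTGCTGCCGTTCGGGACCTGGAACG, then reverse).

5'-GCAAGGTCCAGGGCTTGCCGTCGTTACGTTTGGCTGGTGTTGCAGATTAACATGAAATTAAAT-3'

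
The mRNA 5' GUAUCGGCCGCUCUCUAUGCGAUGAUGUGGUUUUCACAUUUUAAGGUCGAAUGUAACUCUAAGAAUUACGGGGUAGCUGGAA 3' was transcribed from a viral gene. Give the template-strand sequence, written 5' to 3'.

5'-TTCCAGCTACCCCGTAATTCTTAGAGTTACATTCGACCTTAAAATGTGAAAACCACATCATCGCATAGAGAGCGGCCGATAC-3'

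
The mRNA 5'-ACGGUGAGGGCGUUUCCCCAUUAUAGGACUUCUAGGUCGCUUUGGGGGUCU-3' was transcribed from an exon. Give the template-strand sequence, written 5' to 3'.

Replace U with T to get the coding DNA strand: ACGGTGAGGGCGTTTCCCCATTATAGGACTTCTAGGTCGCTTTGGGGGTCT. The template strand is its reverse complement (complement TGCCACTCCCGCAAAGGGGTAATATCCTGAAGATCCAGCGAAACCCCCAGA, then reverse).

5'-AGACCCCCAAAGCGACCTAGAAGTCCTATAATGGGGAAACGCCCTCACCGT-3'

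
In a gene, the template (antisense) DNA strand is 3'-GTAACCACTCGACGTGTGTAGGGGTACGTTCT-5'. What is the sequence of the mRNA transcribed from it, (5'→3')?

Reading the template 3'→5' as shown, RNA polymerase pairs each base (A→U, T→A, G↔C) to build mRNA 5'→3' directly.

5'-CAUUGGUGAGCUGCACACAUCCCCAUGCAAGA-3'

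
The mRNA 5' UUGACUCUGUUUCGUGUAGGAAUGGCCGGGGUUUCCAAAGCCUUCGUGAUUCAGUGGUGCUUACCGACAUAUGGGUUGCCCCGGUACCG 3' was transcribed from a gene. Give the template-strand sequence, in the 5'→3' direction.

5'-CGGTACCGGGGCAACCCATATGTCGGTAAGCACCACTGAATCACGAAGGCTTTGGAAACCCCGGCCATTCCTACACGAAACAGAGTCAA-3'

Replace U with T to get the coding DNA strand: TTGACTCTGTTTCGTGTAGGAATGGCCGGGGTTTCCAAAGCCTTCGTGATTCAGTGGTGCTTACCGACATATGGGTTGCCCCGGTACCG. The template strand is its reverse complement (complement AACTGAGACAAAGCACATCCTTACCGGCCCCAAAGGTTTCGGAAGCACTAAGTCACCACGAATGGCTGTATACCCAACGGGGCCATGGC, then reverse).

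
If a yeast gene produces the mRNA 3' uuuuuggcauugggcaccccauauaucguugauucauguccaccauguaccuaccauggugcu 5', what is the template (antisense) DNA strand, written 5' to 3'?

5'-AAAAACCGTAACCCGTGGGGTATATAGCAACTAAGTACAGGTGGTACATGGATGGTACCACGA-3'

Written 5'→3' the mRNA is UCGUGGUACCAUCCAUGUACCACCUGUACUUAGUUGCUAUAUACCCCACGGGUUACGGUUUUU, so the coding DNA strand is TCGTGGTACCATCCATGTACCACCTGTACTTAGTTGCTATATACCCCACGGGTTACGGTTTTT. The template is its reverse complement.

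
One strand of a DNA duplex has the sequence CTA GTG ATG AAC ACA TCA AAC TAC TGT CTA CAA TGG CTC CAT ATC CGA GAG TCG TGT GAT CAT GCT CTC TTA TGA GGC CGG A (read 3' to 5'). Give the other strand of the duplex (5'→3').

The strand is given 3'→5', so its complement runs 5'→3' in the same left-to-right order: pair each base A↔T, G↔C.

5'-GATCACTACTTGTGTAGTTTGATGACAGATGTTACCGAGGTATAGGCTCTCAGCACACTAGTACGAGAGAATACTCCGGCCT-3'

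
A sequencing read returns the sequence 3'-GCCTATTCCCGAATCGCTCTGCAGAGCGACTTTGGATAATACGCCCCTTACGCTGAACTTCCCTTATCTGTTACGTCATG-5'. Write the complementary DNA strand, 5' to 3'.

5'-CGGATAAGGGCTTAGCGAGACGTCTCGCTGAAACCTATTATGCGGGGAATGCGACTTGAAGGGAATAGACAATGCAGTAC-3'

The strand is given 3'→5', so its complement runs 5'→3' in the same left-to-right order: pair each base A↔T, G↔C.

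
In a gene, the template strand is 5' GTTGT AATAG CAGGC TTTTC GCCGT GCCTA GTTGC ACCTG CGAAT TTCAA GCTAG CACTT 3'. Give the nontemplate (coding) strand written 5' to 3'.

5'-AAGTGCTAGCTTGAAATTCGCAGGTGCAACTAGGCACGGCGAAAAGCCTGCTATTACAAC-3'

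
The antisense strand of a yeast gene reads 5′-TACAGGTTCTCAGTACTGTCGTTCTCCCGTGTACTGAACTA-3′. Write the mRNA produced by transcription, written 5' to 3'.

5'-UAGUUCAGUACACGGGAGAACGACAGUACUGAGAACCUGUA-3'

RNA polymerase reads the template 3'→5' and synthesizes mRNA 5'→3' by base-pairing (A→U, T→A, G↔C). The complement of the template is ATGTCCAAGAGTCATGACAGCAAGAGGGCACATGACTTGAT; antiparallel, so 5'→3' the coding strand is TAGTTCAGTACACGGGAGAACGACAGTACTGAGAACCTGTA. Replace T with U for the mRNA.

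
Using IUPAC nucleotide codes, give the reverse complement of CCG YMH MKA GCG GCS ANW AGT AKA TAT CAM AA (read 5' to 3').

Standard pairs A↔T, G↔C; ambiguity codes pair Y↔R, M↔K, W↔W, S↔S, H↔D, N↔N. Complement (GGCRKDKMTCGCCGSTNWTCATMTATAGTKTT), then reverse for 5'→3'.

5′-TTKTGATATMTACTWNTSGCCGCTMKDKRCGG-3′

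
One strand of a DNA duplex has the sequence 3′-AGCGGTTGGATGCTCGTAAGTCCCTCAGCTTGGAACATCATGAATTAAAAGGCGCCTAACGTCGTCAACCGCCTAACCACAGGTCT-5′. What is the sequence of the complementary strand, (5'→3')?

The strand is given 3'→5', so its complement runs 5'→3' in the same left-to-right order: pair each base A↔T, G↔C.

5′-TCGCCAACCTACGAGCATTCAGGGAGTCGAACCTTGTAGTACTTAATTTTCCGCGGATTGCAGCAGTTGGCGGATTGGTGTCCAGA-3′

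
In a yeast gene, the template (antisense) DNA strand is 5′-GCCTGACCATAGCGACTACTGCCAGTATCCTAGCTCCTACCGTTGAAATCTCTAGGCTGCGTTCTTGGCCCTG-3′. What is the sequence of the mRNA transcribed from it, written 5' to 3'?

5'-CAGGGCCAAGAACGCAGCCUAGAGAUUUCAACGGUAGGAGCUAGGAUACUGGCAGUAGUCGCUAUGGUCAGGC-3'

The mRNA has the sequence of the coding strand (reverse complement of the template) with T→U. Reverse complement of GCCTGACCATAGCGACTACTGCCAGTATCCTAGCTCCTACCGTTGAAATCTCTAGGCTGCGTTCTTGGCCCTG is CAGGGCCAAGAACGCAGCCTAGAGATTTCAACGGTAGGAGCTAGGATACTGGCAGTAGTCGCTATGGTCAGGC; then T→U.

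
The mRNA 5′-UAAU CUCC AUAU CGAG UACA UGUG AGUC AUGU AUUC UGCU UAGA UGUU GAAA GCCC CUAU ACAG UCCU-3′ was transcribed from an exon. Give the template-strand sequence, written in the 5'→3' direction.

Replace U with T to get the coding DNA strand: TAATCTCCATATCGAGTACATGTGAGTCATGTATTCTGCTTAGATGTTGAAAGCCCCTATACAGTCCT. The template strand is its reverse complement (complement ATTAGAGGTATAGCTCATGTACACTCAGTACATAAGACGAATCTACAACTTTCGGGGATATGTCAGGA, then reverse).

5'-AGGACTGTATAGGGGCTTTCAACATCTAAGCAGAATACATGACTCACATGTACTCGATATGGAGATTA-3'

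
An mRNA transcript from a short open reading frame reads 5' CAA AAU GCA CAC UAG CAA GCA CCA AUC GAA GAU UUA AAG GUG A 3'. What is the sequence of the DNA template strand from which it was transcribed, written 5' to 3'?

Replace U with T to get the coding DNA strand: CAAAATGCACACTAGCAAGCACCAATCGAAGATTTAAAGGTGA. The template strand is its reverse complement (complement GTTTTACGTGTGATCGTTCGTGGTTAGCTTCTAAATTTCCACT, then reverse).

5'-TCACCTTTAAATCTTCGATTGGTGCTTGCTAGTGTGCATTTTG-3'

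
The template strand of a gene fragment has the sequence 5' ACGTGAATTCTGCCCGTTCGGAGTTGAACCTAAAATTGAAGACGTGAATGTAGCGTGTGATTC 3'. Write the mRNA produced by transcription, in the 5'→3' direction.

RNA polymerase reads the template 3'→5' and synthesizes mRNA 5'→3' by base-pairing (A→U, T→A, G↔C). The complement of the template is TGCACTTAAGACGGGCAAGCCTCAACTTGGATTTTAACTTCTGCACTTACATCGCACACTAAG; antiparallel, so 5'→3' the coding strand is GAATCACACGCTACATTCACGTCTTCAATTTTAGGTTCAACTCCGAACGGGCAGAATTCACGT. Replace T with U for the mRNA.

5′-GAAUCACACGCUACAUUCACGUCUUCAAUUUUAGGUUCAACUCCGAACGGGCAGAAUUCACGU-3′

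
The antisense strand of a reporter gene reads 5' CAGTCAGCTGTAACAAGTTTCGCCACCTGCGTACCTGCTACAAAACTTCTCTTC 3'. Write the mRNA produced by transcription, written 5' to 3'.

5'-GAAGAGAAGUUUUGUAGCAGGUACGCAGGUGGCGAAACUUGUUACAGCUGACUG-3'

The mRNA has the sequence of the coding strand (reverse complement of the template) with T→U. Reverse complement of CAGTCAGCTGTAACAAGTTTCGCCACCTGCGTACCTGCTACAAAACTTCTCTTC is GAAGAGAAGTTTTGTAGCAGGTACGCAGGTGGCGAAACTTGTTACAGCTGACTG; then T→U.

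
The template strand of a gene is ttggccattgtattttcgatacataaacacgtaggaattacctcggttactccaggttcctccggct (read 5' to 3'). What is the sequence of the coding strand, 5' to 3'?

5'-AGCCGGAGGAACCTGGAGTAACCGAGGTAATTCCTACGTGTTTATGTATCGAAAATACAATGGCCAA-3'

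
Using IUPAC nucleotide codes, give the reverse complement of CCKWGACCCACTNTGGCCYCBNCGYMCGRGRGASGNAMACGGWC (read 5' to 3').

5'-GWCCGTKTNCSTCYCYCGKRCGNVGRGGCCANAGTGGGTCWMGG-3'

Standard pairs A↔T, G↔C; ambiguity codes pair R↔Y, M↔K, W↔W, S↔S, B↔V, N↔N. Complement (GGMWCTGGGTGANACCGGRGVNGCRKGCYCYCTSCNTKTGCCWG), then reverse for 5'→3'.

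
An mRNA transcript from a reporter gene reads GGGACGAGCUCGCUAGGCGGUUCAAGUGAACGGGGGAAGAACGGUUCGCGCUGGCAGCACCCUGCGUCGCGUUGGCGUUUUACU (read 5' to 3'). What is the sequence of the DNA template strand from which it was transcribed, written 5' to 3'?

5′-AGTAAAACGCCAACGCGACGCAGGGTGCTGCCAGCGCGAACCGTTCTTCCCCCGTTCACTTGAACCGCCTAGCGAGCTCGTCCC-3′

Replace U with T to get the coding DNA strand: GGGACGAGCTCGCTAGGCGGTTCAAGTGAACGGGGGAAGAACGGTTCGCGCTGGCAGCACCCTGCGTCGCGTTGGCGTTTTACT. The template strand is its reverse complement (complement CCCTGCTCGAGCGATCCGCCAAGTTCACTTGCCCCCTTCTTGCCAAGCGCGACCGTCGTGGGACGCAGCGCAACCGCAAAATGA, then reverse).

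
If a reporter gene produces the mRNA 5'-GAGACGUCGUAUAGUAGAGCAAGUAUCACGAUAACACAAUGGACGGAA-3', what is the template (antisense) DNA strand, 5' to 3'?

5'-TTCCGTCCATTGTGTTATCGTGATACTTGCTCTACTATACGACGTCTC-3'

Replace U with T to get the coding DNA strand: GAGACGTCGTATAGTAGAGCAAGTATCACGATAACACAATGGACGGAA. The template strand is its reverse complement (complement CTCTGCAGCATATCATCTCGTTCATAGTGCTATTGTGTTACCTGCCTT, then reverse).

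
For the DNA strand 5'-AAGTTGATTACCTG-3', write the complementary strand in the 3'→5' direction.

Base-pairing A↔T, G↔C gives the complement. The complementary strand is antiparallel, so paired with a 5'→3' strand it runs 3'→5'.

3'-TTCAACTAATGGAC-5'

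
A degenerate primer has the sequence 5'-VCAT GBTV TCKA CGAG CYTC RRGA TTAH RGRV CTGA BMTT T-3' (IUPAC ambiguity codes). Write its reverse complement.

5'-AAAKVTCAGBYCYDTAATCYYGARGCTCGTMGABAVCATGB-3'

Standard pairs A↔T, G↔C; ambiguity codes pair R↔Y, M↔K, B↔V, H↔D. Complement (BGTACVABAGMTGCTCGRAGYYCTAATDYCYBGACTVKAAA), then reverse for 5'→3'.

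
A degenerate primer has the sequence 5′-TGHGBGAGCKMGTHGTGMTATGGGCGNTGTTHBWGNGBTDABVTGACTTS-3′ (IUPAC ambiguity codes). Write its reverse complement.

5'-SAAGTCABVTHAVCNCWVDAACANCGCCCATAKCACDACKMGCTCVCDCA-3'

Standard pairs A↔T, G↔C; ambiguity codes pair M↔K, W↔W, S↔S, B↔V, D↔H, N↔N. Complement (ACDCVCTCGMKCADCACKATACCCGCNACAADVWCNCVAHTVBACTGAAS), then reverse for 5'→3'.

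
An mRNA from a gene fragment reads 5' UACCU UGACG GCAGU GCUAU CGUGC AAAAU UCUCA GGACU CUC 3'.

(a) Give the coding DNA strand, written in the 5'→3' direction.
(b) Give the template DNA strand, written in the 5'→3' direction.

(a) The coding strand matches the mRNA with U→T.
(b) The template strand is the reverse complement of the coding strand.

(a) 5'-TACCTTGACGGCAGTGCTATCGTGCAAAATTCTCAGGACTCTC-3'
(b) 5'-GAGAGTCCTGAGAATTTTGCACGATAGCACTGCCGTCAAGGTA-3'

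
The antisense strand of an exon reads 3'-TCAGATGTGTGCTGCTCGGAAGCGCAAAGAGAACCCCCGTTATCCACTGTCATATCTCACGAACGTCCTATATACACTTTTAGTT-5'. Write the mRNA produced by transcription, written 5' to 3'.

Reading the template 3'→5' as shown, RNA polymerase pairs each base (A→U, T→A, G↔C) to build mRNA 5'→3' directly.

5'-AGUCUACACACGACGAGCCUUCGCGUUUCUCUUGGGGGCAAUAGGUGACAGUAUAGAGUGCUUGCAGGAUAUAUGUGAAAAUCAA-3'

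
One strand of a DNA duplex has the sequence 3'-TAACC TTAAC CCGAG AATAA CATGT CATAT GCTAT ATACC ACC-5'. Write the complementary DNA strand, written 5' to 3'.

5'-ATTGGAATTGGGCTCTTATTGTACAGTATACGATATATGGTGG-3'

The strand is given 3'→5', so its complement runs 5'→3' in the same left-to-right order: pair each base A↔T, G↔C.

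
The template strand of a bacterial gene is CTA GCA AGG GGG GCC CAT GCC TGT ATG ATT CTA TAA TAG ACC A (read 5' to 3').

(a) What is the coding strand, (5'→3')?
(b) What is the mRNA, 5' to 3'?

(a) 5'-TGGTCTATTATAGAATCATACAGGCATGGGCCCCCCTTGCTAG-3'
(b) 5'-UGGUCUAUUAUAGAAUCAUACAGGCAUGGGCCCCCCUUGCUAG-3'

(a) The coding strand is the reverse complement of the template: complement GATCGTTCCCCCCGGGTACGGACATACTAAGATATTATCTGGT, then reverse.
(b) mRNA has the coding-strand sequence with T→U.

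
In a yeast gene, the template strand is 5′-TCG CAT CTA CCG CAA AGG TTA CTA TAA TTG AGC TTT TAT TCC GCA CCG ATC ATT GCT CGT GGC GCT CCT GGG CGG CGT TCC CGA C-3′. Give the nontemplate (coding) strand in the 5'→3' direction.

The coding strand is complementary and antiparallel to the template: take the complement (A↔T, G↔C) and reverse.

5'-GTCGGGAACGCCGCCCAGGAGCGCCACGAGCAATGATCGGTGCGGAATAAAAGCTCAATTATAGTAACCTTTGCGGTAGATGCGA-3'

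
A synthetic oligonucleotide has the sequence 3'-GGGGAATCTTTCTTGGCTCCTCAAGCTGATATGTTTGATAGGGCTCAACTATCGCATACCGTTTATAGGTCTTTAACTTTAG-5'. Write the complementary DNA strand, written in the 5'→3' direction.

The strand is given 3'→5', so its complement runs 5'→3' in the same left-to-right order: pair each base A↔T, G↔C.

5'-CCCCTTAGAAAGAACCGAGGAGTTCGACTATACAAACTATCCCGAGTTGATAGCGTATGGCAAATATCCAGAAATTGAAATC-3'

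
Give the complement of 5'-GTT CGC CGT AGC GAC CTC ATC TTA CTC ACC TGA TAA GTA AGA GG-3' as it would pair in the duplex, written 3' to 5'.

3'-CAAGCGGCATCGCTGGAGTAGAATGAGTGGACTATTCATTCTCC-5'

Base-pairing A↔T, G↔C gives the complement. The complementary strand is antiparallel, so paired with a 5'→3' strand it runs 3'→5'.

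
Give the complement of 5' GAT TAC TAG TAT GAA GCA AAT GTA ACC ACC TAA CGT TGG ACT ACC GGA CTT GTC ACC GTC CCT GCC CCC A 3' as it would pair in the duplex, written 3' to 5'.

Base-pairing A↔T, G↔C gives the complement. The complementary strand is antiparallel, so paired with a 5'→3' strand it runs 3'→5'.

3'-CTAATGATCATACTTCGTTTACATTGGTGGATTGCAACCTGATGGCCTGAACAGTGGCAGGGACGGGGGT-5'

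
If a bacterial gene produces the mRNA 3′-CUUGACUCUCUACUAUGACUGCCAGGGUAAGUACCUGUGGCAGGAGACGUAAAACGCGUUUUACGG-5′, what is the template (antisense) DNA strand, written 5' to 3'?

5'-GAACTGAGAGATGATACTGACGGTCCCATTCATGGACACCGTCCTCTGCATTTTGCGCAAAATGCC-3'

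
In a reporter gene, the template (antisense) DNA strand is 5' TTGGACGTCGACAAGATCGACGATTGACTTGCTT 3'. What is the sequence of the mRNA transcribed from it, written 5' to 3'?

RNA polymerase reads the template 3'→5' and synthesizes mRNA 5'→3' by base-pairing (A→U, T→A, G↔C). The complement of the template is AACCTGCAGCTGTTCTAGCTGCTAACTGAACGAA; antiparallel, so 5'→3' the coding strand is AAGCAAGTCAATCGTCGATCTTGTCGACGTCCAA. Replace T with U for the mRNA.

5'-AAGCAAGUCAAUCGUCGAUCUUGUCGACGUCCAA-3'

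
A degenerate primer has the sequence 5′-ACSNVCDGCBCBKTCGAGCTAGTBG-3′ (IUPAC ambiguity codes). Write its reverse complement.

Standard pairs A↔T, G↔C; ambiguity codes pair K↔M, S↔S, B↔V, D↔H, N↔N. Complement (TGSNBGHCGVGVMAGCTCGATCAVC), then reverse for 5'→3'.

5'-CVACTAGCTCGAMVGVGCHGBNSGT-3'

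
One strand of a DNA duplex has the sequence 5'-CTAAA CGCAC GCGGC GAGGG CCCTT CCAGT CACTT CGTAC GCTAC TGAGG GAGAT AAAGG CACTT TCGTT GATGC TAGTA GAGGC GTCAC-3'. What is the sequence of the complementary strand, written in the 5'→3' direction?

5'-GTGACGCCTCTACTAGCATCAACGAAAGTGCCTTTATCTCCCTCAGTAGCGTACGAAGTGACTGGAAGGGCCCTCGCCGCGTGCGTTTAG-3'

Pairing A↔T and G↔C gives GATTTGCGTGCGCCGCTCCCGGGAAGGTCAGTGAAGCATGCGATGACTCCCTCTATTTCCGTGAAAGCAACTACGATCATCTCCGCAGTG, running 3'→5'. Reverse for the 5'→3' convention.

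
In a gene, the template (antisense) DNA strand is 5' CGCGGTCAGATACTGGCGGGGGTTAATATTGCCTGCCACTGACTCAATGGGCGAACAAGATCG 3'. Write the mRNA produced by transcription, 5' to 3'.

The mRNA has the sequence of the coding strand (reverse complement of the template) with T→U. Reverse complement of CGCGGTCAGATACTGGCGGGGGTTAATATTGCCTGCCACTGACTCAATGGGCGAACAAGATCG is CGATCTTGTTCGCCCATTGAGTCAGTGGCAGGCAATATTAACCCCCGCCAGTATCTGACCGCG; then T→U.

5′-CGAUCUUGUUCGCCCAUUGAGUCAGUGGCAGGCAAUAUUAACCCCCGCCAGUAUCUGACCGCG-3′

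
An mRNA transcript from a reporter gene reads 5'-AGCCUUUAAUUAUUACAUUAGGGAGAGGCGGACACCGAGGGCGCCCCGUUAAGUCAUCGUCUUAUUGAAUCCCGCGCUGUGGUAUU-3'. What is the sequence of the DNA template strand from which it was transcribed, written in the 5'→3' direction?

Replace U with T to get the coding DNA strand: AGCCTTTAATTATTACATTAGGGAGAGGCGGACACCGAGGGCGCCCCGTTAAGTCATCGTCTTATTGAATCCCGCGCTGTGGTATT. The template strand is its reverse complement (complement TCGGAAATTAATAATGTAATCCCTCTCCGCCTGTGGCTCCCGCGGGGCAATTCAGTAGCAGAATAACTTAGGGCGCGACACCATAA, then reverse).

5'-AATACCACAGCGCGGGATTCAATAAGACGATGACTTAACGGGGCGCCCTCGGTGTCCGCCTCTCCCTAATGTAATAATTAAAGGCT-3'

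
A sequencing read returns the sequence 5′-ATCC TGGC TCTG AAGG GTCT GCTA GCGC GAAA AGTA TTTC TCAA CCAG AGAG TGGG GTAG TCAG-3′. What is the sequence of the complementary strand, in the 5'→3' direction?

5'-CTGACTACCCCACTCTCTGGTTGAGAAATACTTTTCGCGCTAGCAGACCCTTCAGAGCCAGGAT-3'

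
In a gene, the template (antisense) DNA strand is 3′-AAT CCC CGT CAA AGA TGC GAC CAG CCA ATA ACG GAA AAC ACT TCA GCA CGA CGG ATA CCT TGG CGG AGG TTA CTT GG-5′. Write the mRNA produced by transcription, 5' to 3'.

Reading the template 3'→5' as shown, RNA polymerase pairs each base (A→U, T→A, G↔C) to build mRNA 5'→3' directly.

5'-UUAGGGGCAGUUUCUACGCUGGUCGGUUAUUGCCUUUUGUGAAGUCGUGCUGCCUAUGGAACCGCCUCCAAUGAACC-3'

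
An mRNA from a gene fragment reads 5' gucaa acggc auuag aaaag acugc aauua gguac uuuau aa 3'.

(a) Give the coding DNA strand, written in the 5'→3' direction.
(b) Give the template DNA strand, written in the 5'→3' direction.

(a) 5'-GTCAAACGGCATTAGAAAAGACTGCAATTAGGTACTTTATAA-3'
(b) 5'-TTATAAAGTACCTAATTGCAGTCTTTTCTAATGCCGTTTGAC-3'

(a) The coding strand matches the mRNA with U→T.
(b) The template strand is the reverse complement of the coding strand.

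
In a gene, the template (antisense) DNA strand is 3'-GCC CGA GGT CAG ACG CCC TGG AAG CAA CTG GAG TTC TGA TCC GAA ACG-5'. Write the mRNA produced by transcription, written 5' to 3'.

Reading the template 3'→5' as shown, RNA polymerase pairs each base (A→U, T→A, G↔C) to build mRNA 5'→3' directly.

5'-CGGGCUCCAGUCUGCGGGACCUUCGUUGACCUCAAGACUAGGCUUUGC-3'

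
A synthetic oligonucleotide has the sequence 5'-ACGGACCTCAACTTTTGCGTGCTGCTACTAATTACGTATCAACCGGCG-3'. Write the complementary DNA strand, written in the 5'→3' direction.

5'-CGCCGGTTGATACGTAATTAGTAGCAGCACGCAAAAGTTGAGGTCCGT-3'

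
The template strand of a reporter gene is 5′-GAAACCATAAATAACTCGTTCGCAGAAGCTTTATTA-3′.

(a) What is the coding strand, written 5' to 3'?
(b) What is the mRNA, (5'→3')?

(a) 5′-TAATAAAGCTTCTGCGAACGAGTTATTTATGGTTTC-3′
(b) 5'-UAAUAAAGCUUCUGCGAACGAGUUAUUUAUGGUUUC-3'

(a) The coding strand is the reverse complement of the template: complement CTTTGGTATTTATTGAGCAAGCGTCTTCGAAATAAT, then reverse.
(b) mRNA has the coding-strand sequence with T→U.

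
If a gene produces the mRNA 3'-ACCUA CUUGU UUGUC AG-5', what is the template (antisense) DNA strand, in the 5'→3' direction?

5'-TGGATGAACAAACAGTC-3'

Written 5'→3' the mRNA is GACUGUUUGUUCAUCCA, so the coding DNA strand is GACTGTTTGTTCATCCA. The template is its reverse complement.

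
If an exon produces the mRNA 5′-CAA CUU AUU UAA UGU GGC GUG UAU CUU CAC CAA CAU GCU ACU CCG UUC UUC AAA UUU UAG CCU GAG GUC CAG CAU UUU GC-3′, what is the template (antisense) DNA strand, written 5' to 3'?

Replace U with T to get the coding DNA strand: CAACTTATTTAATGTGGCGTGTATCTTCACCAACATGCTACTCCGTTCTTCAAATTTTAGCCTGAGGTCCAGCATTTTGC. The template strand is its reverse complement (complement GTTGAATAAATTACACCGCACATAGAAGTGGTTGTACGATGAGGCAAGAAGTTTAAAATCGGACTCCAGGTCGTAAAACG, then reverse).

5'-GCAAAATGCTGGACCTCAGGCTAAAATTTGAAGAACGGAGTAGCATGTTGGTGAAGATACACGCCACATTAAATAAGTTG-3'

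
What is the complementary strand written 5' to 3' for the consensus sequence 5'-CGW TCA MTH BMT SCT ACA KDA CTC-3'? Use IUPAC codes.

5'-GAGTHMTGTAGSAKVDAKTGAWCG-3'

Standard pairs A↔T, G↔C; ambiguity codes pair M↔K, W↔W, S↔S, B↔V, D↔H. Complement (GCWAGTKADVKASGATGTMHTGAG), then reverse for 5'→3'.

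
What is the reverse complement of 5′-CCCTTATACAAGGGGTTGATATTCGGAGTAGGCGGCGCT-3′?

Complement each base (A↔T, G↔C): GGGAATATGTTCCCCAACTATAAGCCTCATCCGCCGCGA. Then reverse.

5'-AGCGCCGCCTACTCCGAATATCAACCCCTTGTATAAGGG-3'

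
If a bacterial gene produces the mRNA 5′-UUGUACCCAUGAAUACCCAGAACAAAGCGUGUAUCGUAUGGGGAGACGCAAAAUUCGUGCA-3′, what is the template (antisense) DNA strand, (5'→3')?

Replace U with T to get the coding DNA strand: TTGTACCCATGAATACCCAGAACAAAGCGTGTATCGTATGGGGAGACGCAAAATTCGTGCA. The template strand is its reverse complement (complement AACATGGGTACTTATGGGTCTTGTTTCGCACATAGCATACCCCTCTGCGTTTTAAGCACGT, then reverse).

5'-TGCACGAATTTTGCGTCTCCCCATACGATACACGCTTTGTTCTGGGTATTCATGGGTACAA-3'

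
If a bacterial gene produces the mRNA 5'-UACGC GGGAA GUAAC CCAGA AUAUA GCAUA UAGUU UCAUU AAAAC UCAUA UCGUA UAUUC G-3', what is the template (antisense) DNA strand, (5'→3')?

Replace U with T to get the coding DNA strand: TACGCGGGAAGTAACCCAGAATATAGCATATAGTTTCATTAAAACTCATATCGTATATTCG. The template strand is its reverse complement (complement ATGCGCCCTTCATTGGGTCTTATATCGTATATCAAAGTAATTTTGAGTATAGCATATAAGC, then reverse).

5'-CGAATATACGATATGAGTTTTAATGAAACTATATGCTATATTCTGGGTTACTTCCCGCGTA-3'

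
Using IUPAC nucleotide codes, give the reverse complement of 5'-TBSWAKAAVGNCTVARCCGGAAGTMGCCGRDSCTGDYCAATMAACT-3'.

5'-AGTTKATTGRHCAGSHYCGGCKACTTCCGGYTBAGNCBTTMTWSVA-3'

Standard pairs A↔T, G↔C; ambiguity codes pair R↔Y, M↔K, W↔W, S↔S, B↔V, D↔H, N↔N. Complement (AVSWTMTTBCNGABTYGGCCTTCAKCGGCYHSGACHRGTTAKTTGA), then reverse for 5'→3'.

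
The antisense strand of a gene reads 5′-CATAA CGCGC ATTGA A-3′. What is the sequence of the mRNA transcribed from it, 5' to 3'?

5′-UUCAAUGCGCGUUAUG-3′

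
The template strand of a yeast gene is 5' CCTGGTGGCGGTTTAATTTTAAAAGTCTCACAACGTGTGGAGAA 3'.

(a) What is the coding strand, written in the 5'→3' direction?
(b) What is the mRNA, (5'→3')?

(a) 5'-TTCTCCACACGTTGTGAGACTTTTAAAATTAAACCGCCACCAGG-3'
(b) 5'-UUCUCCACACGUUGUGAGACUUUUAAAAUUAAACCGCCACCAGG-3'

(a) The coding strand is the reverse complement of the template: complement GGACCACCGCCAAATTAAAATTTTCAGAGTGTTGCACACCTCTT, then reverse.
(b) mRNA has the coding-strand sequence with T→U.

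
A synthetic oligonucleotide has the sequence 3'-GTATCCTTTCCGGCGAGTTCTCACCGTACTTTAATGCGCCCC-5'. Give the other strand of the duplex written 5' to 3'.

5'-CATAGGAAAGGCCGCTCAAGAGTGGCATGAAATTACGCGGGG-3'

The strand is given 3'→5', so its complement runs 5'→3' in the same left-to-right order: pair each base A↔T, G↔C.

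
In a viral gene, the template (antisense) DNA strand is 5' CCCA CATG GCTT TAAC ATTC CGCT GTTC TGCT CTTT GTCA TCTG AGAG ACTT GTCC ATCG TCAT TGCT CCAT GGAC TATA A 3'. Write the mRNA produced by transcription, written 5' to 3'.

5'-UUAUAGUCCAUGGAGCAAUGACGAUGGACAAGUCUCUCAGAUGACAAAGAGCAGAACAGCGGAAUGUUAAAGCCAUGUGGG-3'

RNA polymerase reads the template 3'→5' and synthesizes mRNA 5'→3' by base-pairing (A→U, T→A, G↔C). The complement of the template is GGGTGTACCGAAATTGTAAGGCGACAAGACGAGAAACAGTAGACTCTCTGAACAGGTAGCAGTAACGAGGTACCTGATATT; antiparallel, so 5'→3' the coding strand is TTATAGTCCATGGAGCAATGACGATGGACAAGTCTCTCAGATGACAAAGAGCAGAACAGCGGAATGTTAAAGCCATGTGGG. Replace T with U for the mRNA.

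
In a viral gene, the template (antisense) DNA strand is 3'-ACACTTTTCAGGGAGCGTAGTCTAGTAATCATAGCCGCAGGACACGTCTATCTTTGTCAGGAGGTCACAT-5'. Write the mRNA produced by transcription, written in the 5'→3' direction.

Reading the template 3'→5' as shown, RNA polymerase pairs each base (A→U, T→A, G↔C) to build mRNA 5'→3' directly.

5'-UGUGAAAAGUCCCUCGCAUCAGAUCAUUAGUAUCGGCGUCCUGUGCAGAUAGAAACAGUCCUCCAGUGUA-3'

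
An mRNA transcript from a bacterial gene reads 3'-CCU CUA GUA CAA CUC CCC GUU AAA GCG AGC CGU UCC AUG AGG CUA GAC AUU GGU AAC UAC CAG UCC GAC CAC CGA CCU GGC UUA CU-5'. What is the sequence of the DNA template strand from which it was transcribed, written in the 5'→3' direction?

Written 5'→3' the mRNA is UCAUUCGGUCCAGCCACCAGCCUGACCAUCAAUGGUUACAGAUCGGAGUACCUUGCCGAGCGAAAUUGCCCCUCAACAUGAUCUCC, so the coding DNA strand is TCATTCGGTCCAGCCACCAGCCTGACCATCAATGGTTACAGATCGGAGTACCTTGCCGAGCGAAATTGCCCCTCAACATGATCTCC. The template is its reverse complement.

5'-GGAGATCATGTTGAGGGGCAATTTCGCTCGGCAAGGTACTCCGATCTGTAACCATTGATGGTCAGGCTGGTGGCTGGACCGAATGA-3'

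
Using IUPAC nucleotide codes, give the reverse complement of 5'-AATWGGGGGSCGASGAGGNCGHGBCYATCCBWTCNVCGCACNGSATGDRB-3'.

Standard pairs A↔T, G↔C; ambiguity codes pair R↔Y, W↔W, S↔S, B↔V, D↔H, N↔N. Complement (TTAWCCCCCSGCTSCTCCNGCDCVGRTAGGVWAGNBGCGTGNCSTACHYV), then reverse for 5'→3'.

5′-VYHCATSCNGTGCGBNGAWVGGATRGVCDCGNCCTCSTCGSCCCCCWATT-3′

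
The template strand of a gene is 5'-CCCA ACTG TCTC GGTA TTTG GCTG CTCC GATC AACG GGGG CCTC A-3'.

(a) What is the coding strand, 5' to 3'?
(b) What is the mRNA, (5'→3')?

(a) 5'-TGAGGCCCCCGTTGATCGGAGCAGCCAAATACCGAGACAGTTGGG-3'
(b) 5'-UGAGGCCCCCGUUGAUCGGAGCAGCCAAAUACCGAGACAGUUGGG-3'

(a) The coding strand is the reverse complement of the template: complement GGGTTGACAGAGCCATAAACCGACGAGGCTAGTTGCCCCCGGAGT, then reverse.
(b) mRNA has the coding-strand sequence with T→U.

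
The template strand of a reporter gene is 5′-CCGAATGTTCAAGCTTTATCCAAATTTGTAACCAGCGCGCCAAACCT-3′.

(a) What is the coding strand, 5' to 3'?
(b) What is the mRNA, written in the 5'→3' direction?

(a) 5'-AGGTTTGGCGCGCTGGTTACAAATTTGGATAAAGCTTGAACATTCGG-3'
(b) 5'-AGGUUUGGCGCGCUGGUUACAAAUUUGGAUAAAGCUUGAACAUUCGG-3'

(a) The coding strand is the reverse complement of the template: complement GGCTTACAAGTTCGAAATAGGTTTAAACATTGGTCGCGCGGTTTGGA, then reverse.
(b) mRNA has the coding-strand sequence with T→U.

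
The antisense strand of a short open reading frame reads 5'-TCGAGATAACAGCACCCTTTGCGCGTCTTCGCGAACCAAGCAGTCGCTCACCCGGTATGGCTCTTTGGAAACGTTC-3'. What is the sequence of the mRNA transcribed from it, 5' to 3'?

RNA polymerase reads the template 3'→5' and synthesizes mRNA 5'→3' by base-pairing (A→U, T→A, G↔C). The complement of the template is AGCTCTATTGTCGTGGGAAACGCGCAGAAGCGCTTGGTTCGTCAGCGAGTGGGCCATACCGAGAAACCTTTGCAAG; antiparallel, so 5'→3' the coding strand is GAACGTTTCCAAAGAGCCATACCGGGTGAGCGACTGCTTGGTTCGCGAAGACGCGCAAAGGGTGCTGTTATCTCGA. Replace T with U for the mRNA.

5'-GAACGUUUCCAAAGAGCCAUACCGGGUGAGCGACUGCUUGGUUCGCGAAGACGCGCAAAGGGUGCUGUUAUCUCGA-3'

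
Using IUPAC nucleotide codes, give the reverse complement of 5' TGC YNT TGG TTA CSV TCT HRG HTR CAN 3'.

Standard pairs A↔T, G↔C; ambiguity codes pair R↔Y, S↔S, H↔D, V↔B, N↔N. Complement (ACGRNAACCAATGSBAGADYCDAYGTN), then reverse for 5'→3'.

5'-NTGYADCYDAGABSGTAACCAANRGCA-3'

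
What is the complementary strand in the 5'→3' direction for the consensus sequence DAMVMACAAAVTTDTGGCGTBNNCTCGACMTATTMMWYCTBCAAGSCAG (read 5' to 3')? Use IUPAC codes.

5′-CTGSCTTGVAGRWKKAATAKGTCGAGNNVACGCCAHAABTTTGTKBKTH-3′

Standard pairs A↔T, G↔C; ambiguity codes pair Y↔R, M↔K, W↔W, S↔S, B↔V, D↔H, N↔N. Complement (HTKBKTGTTTBAAHACCGCAVNNGAGCTGKATAAKKWRGAVGTTCSGTC), then reverse for 5'→3'.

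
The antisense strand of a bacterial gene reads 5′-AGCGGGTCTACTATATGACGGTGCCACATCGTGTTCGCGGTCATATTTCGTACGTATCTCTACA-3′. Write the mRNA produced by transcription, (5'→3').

RNA polymerase reads the template 3'→5' and synthesizes mRNA 5'→3' by base-pairing (A→U, T→A, G↔C). The complement of the template is TCGCCCAGATGATATACTGCCACGGTGTAGCACAAGCGCCAGTATAAAGCATGCATAGAGATGT; antiparallel, so 5'→3' the coding strand is TGTAGAGATACGTACGAAATATGACCGCGAACACGATGTGGCACCGTCATATAGTAGACCCGCT. Replace T with U for the mRNA.

5'-UGUAGAGAUACGUACGAAAUAUGACCGCGAACACGAUGUGGCACCGUCAUAUAGUAGACCCGCU-3'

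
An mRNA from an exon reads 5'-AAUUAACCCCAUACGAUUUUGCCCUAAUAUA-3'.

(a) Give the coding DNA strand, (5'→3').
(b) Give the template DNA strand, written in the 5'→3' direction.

(a) 5'-AATTAACCCCATACGATTTTGCCCTAATATA-3'
(b) 5'-TATATTAGGGCAAAATCGTATGGGGTTAATT-3'

(a) The coding strand matches the mRNA with U→T.
(b) The template strand is the reverse complement of the coding strand.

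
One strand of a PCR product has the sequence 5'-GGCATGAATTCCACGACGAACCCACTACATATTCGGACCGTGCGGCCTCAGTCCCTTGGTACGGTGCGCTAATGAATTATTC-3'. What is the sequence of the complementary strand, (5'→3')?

5'-GAATAATTCATTAGCGCACCGTACCAAGGGACTGAGGCCGCACGGTCCGAATATGTAGTGGGTTCGTCGTGGAATTCATGCC-3'

Pairing A↔T and G↔C gives CCGTACTTAAGGTGCTGCTTGGGTGATGTATAAGCCTGGCACGCCGGAGTCAGGGAACCATGCCACGCGATTACTTAATAAG, running 3'→5'. Reverse for the 5'→3' convention.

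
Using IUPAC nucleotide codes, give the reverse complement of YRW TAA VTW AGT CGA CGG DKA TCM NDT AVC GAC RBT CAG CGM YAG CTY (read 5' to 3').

Standard pairs A↔T, G↔C; ambiguity codes pair R↔Y, M↔K, W↔W, B↔V, D↔H, N↔N. Complement (RYWATTBAWTCAGCTGCCHMTAGKNHATBGCTGYVAGTCGCKRTCGAR), then reverse for 5'→3'.

5'-RAGCTRKCGCTGAVYGTCGBTAHNKGATMHCCGTCGACTWABTTAWYR-3'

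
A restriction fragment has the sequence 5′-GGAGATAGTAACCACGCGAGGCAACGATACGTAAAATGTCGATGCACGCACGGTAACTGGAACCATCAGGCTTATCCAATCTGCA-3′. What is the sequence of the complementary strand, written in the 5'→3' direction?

The complement of GGAGATAGTAACCACGCGAGGCAACGATACGTAAAATGTCGATGCACGCACGGTAACTGGAACCATCAGGCTTATCCAATCTGCA is CCTCTATCATTGGTGCGCTCCGTTGCTATGCATTTTACAGCTACGTGCGTGCCATTGACCTTGGTAGTCCGAATAGGTTAGACGT (A↔T, G↔C). DNA strands are antiparallel, so the complementary strand runs 3'→5'; reversing gives the 5'→3' form.

5′-TGCAGATTGGATAAGCCTGATGGTTCCAGTTACCGTGCGTGCATCGACATTTTACGTATCGTTGCCTCGCGTGGTTACTATCTCC-3′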